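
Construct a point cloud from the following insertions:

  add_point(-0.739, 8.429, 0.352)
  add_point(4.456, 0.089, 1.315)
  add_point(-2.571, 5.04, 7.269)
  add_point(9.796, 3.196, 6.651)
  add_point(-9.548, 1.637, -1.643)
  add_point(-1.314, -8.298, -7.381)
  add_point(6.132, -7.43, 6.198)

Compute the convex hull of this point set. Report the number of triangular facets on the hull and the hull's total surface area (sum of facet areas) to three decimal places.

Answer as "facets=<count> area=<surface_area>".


Hull vertices (6/7): indices [0, 2, 3, 4, 5, 6].

Triangle areas on the boundary:
  f1: (p0, p5, p4) → 79.7308
  f2: (p0, p5, p3) → 121.9108
  f3: (p6, p5, p4) → 108.7921
  f4: (p6, p5, p3) → 84.5940
  f5: (p2, p6, p4) → 89.9784
  f6: (p2, p6, p3) → 69.2553
  f7: (p2, p0, p4) → 42.9031
  f8: (p2, p0, p3) → 48.4685
Σ area = 645.633

Euler characteristic 6−12+8 = 2 ✓

facets=8 area=645.633


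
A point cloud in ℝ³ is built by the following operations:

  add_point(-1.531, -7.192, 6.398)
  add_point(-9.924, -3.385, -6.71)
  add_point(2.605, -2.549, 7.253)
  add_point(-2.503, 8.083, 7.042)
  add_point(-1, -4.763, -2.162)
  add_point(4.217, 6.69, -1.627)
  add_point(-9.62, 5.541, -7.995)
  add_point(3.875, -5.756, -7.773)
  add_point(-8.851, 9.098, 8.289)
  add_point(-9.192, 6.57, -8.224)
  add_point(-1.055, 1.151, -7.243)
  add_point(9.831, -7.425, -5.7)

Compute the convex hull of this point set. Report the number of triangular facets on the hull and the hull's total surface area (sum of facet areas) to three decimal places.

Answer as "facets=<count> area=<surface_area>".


facets=18 area=1006.480

11 of the 12 inputs are extreme points: [0, 1, 2, 3, 5, 6, 7, 8, 9, 10, 11].

Area of each hull facet:
  f1: (p0, p11, p1) → 129.2803
  f2: (p0, p8, p1) → 135.1614
  f3: (p7, p11, p1) → 18.3349
  f4: (p7, p9, p1) → 70.6320
  f5: (p6, p8, p1) → 75.0753
  f6: (p6, p9, p1) → 1.8065
  f7: (p6, p9, p8) → 9.4911
  f8: (p5, p9, p8) → 111.1296
  f9: (p10, p7, p11) → 19.3205
  f10: (p10, p7, p9) → 16.1728
  f11: (p10, p5, p11) → 65.4933
  f12: (p10, p5, p9) → 45.6935
  f13: (p2, p0, p8) → 51.2324
  f14: (p2, p0, p11) → 48.9609
  f15: (p2, p5, p11) → 92.1979
  f16: (p3, p5, p8) → 23.6129
  f17: (p3, p2, p8) → 32.1058
  f18: (p3, p2, p5) → 60.7790
Σ area = 1006.480

Euler: V−E+F = 11−27+18 = 2.


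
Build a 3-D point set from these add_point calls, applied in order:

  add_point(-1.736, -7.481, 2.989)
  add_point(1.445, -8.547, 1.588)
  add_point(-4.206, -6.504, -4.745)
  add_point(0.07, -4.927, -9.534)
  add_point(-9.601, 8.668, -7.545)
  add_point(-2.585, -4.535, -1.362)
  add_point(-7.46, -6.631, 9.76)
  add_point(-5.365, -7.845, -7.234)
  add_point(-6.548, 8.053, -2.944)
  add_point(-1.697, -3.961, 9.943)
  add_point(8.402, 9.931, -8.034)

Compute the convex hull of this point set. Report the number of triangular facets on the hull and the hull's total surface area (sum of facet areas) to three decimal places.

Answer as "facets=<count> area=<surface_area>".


facets=12 area=964.982

8 of the 11 inputs are extreme points: [1, 3, 4, 6, 7, 8, 9, 10].

Triangle areas on the boundary:
  f1: (p9, p1, p10) → 109.8608
  f2: (p3, p10, p4) → 129.4999
  f3: (p3, p1, p10) → 99.8760
  f4: (p8, p10, p4) → 42.9065
  f5: (p8, p9, p10) → 145.1054
  f6: (p6, p9, p1) → 31.8093
  f7: (p6, p8, p4) → 43.2365
  f8: (p6, p8, p9) → 58.0511
  f9: (p7, p3, p1) → 36.0192
  f10: (p7, p6, p1) → 68.1385
  f11: (p7, p3, p4) → 54.6152
  f12: (p7, p6, p4) → 145.8633
Σ area = 964.982

Euler characteristic 8−18+12 = 2 ✓


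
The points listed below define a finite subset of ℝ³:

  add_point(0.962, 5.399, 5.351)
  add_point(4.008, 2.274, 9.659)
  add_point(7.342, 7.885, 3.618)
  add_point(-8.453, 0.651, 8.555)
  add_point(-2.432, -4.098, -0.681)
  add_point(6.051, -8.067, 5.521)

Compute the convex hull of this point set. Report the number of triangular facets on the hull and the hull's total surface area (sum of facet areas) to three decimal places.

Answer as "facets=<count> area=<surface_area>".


facets=8 area=422.769

Points on the hull: [0, 1, 2, 3, 4, 5] (6 of 6).

Triangle areas on the boundary:
  f1: (p4, p5, p3) → 67.1262
  f2: (p4, p5, p2) → 84.6441
  f3: (p1, p5, p3) → 71.3947
  f4: (p1, p5, p2) → 48.6187
  f5: (p0, p4, p3) → 57.9667
  f6: (p0, p4, p2) → 37.6751
  f7: (p0, p1, p3) → 33.7894
  f8: (p0, p1, p2) → 21.5539
Σ area = 422.769

Euler: V−E+F = 6−12+8 = 2.


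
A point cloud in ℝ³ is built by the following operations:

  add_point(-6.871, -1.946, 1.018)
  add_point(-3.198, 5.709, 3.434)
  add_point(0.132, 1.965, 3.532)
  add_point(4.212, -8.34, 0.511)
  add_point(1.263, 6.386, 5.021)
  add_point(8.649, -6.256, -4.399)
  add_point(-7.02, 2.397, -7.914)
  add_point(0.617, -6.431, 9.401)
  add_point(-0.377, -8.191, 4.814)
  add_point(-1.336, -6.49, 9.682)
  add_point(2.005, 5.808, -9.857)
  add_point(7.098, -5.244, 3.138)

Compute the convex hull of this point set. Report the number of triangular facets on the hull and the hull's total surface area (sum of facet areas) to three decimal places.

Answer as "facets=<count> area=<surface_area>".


facets=18 area=752.651

11 of the 12 inputs are extreme points: [0, 1, 3, 4, 5, 6, 7, 8, 9, 10, 11].

Per-facet area ½‖(b−a)×(c−a)‖:
  f1: (p10, p5, p6) → 72.7855
  f2: (p10, p4, p5) → 104.8485
  f3: (p1, p9, p4) → 32.7019
  f4: (p1, p10, p6) → 59.9733
  f5: (p1, p10, p4) → 34.1177
  f6: (p11, p4, p5) → 47.9217
  f7: (p0, p8, p6) → 37.3734
  f8: (p0, p8, p9) → 25.6264
  f9: (p0, p1, p6) → 43.4885
  f10: (p0, p1, p9) → 49.5077
  f11: (p7, p9, p4) → 13.2849
  f12: (p7, p11, p4) → 57.0129
  f13: (p7, p8, p9) → 4.9330
  f14: (p3, p7, p8) → 13.7529
  f15: (p3, p7, p11) → 22.4475
  f16: (p3, p11, p5) → 16.9863
  f17: (p3, p5, p6) → 60.9221
  f18: (p3, p8, p6) → 54.9674
Σ area = 752.651

Euler characteristic 11−27+18 = 2 ✓


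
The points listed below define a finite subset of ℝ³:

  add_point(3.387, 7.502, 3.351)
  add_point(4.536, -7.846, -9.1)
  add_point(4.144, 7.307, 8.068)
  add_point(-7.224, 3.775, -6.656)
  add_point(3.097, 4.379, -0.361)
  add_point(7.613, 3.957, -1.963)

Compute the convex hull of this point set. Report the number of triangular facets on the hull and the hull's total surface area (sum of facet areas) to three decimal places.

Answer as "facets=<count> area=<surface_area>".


5 of the 6 inputs are extreme points: [0, 1, 2, 3, 5].

Facet areas (half cross-product norm):
  f1: (p1, p5, p3) → 102.1774
  f2: (p2, p1, p3) → 155.6650
  f3: (p2, p1, p5) → 60.5157
  f4: (p0, p5, p3) → 56.6360
  f5: (p0, p2, p3) → 23.5036
  f6: (p0, p2, p5) → 14.9393
Σ area = 413.437

Euler characteristic 5−9+6 = 2 ✓

facets=6 area=413.437


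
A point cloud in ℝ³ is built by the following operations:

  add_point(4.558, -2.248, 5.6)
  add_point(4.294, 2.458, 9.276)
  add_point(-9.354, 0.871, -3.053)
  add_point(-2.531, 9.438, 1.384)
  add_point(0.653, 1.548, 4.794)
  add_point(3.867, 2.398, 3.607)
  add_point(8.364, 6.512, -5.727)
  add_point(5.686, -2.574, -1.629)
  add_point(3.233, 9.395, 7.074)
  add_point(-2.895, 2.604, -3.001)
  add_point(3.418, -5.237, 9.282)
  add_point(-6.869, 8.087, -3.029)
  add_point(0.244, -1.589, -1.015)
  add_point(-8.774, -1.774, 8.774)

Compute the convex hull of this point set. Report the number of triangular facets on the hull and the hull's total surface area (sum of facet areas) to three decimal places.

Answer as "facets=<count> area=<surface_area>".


facets=14 area=804.964

Extreme-point indices: [1, 2, 3, 6, 7, 8, 10, 11, 13] — 9 of 14 on the boundary.

Per-facet area ½‖(b−a)×(c−a)‖:
  f1: (p13, p10, p2) → 76.1428
  f2: (p7, p6, p2) → 79.9460
  f3: (p7, p10, p2) → 88.6466
  f4: (p7, p10, p6) → 45.7224
  f5: (p11, p6, p2) → 57.8489
  f6: (p11, p3, p6) → 41.8086
  f7: (p11, p13, p2) → 45.4782
  f8: (p11, p13, p3) → 46.6509
  f9: (p8, p13, p3) → 59.8818
  f10: (p8, p3, p6) → 52.8235
  f11: (p1, p13, p10) → 48.4652
  f12: (p1, p8, p13) → 50.0343
  f13: (p1, p10, p6) → 59.7197
  f14: (p1, p8, p6) → 51.7949
Σ area = 804.964

Euler characteristic 9−21+14 = 2 ✓


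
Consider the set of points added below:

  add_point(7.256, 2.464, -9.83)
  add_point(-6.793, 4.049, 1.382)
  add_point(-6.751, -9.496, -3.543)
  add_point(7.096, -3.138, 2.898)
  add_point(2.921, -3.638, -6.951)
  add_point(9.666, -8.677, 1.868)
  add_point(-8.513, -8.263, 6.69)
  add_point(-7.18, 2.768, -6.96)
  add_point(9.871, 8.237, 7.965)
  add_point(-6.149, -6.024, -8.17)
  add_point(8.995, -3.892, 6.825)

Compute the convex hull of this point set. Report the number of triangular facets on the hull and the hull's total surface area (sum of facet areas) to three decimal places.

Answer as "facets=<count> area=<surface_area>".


Points on the hull: [0, 1, 2, 4, 5, 6, 7, 8, 9, 10] (10 of 11).

Triangle areas on the boundary:
  f1: (p5, p2, p6) → 89.4285
  f2: (p5, p0, p8) → 134.7653
  f3: (p7, p0, p8) → 138.8408
  f4: (p7, p2, p6) → 65.9121
  f5: (p10, p8, p6) → 104.7470
  f6: (p10, p5, p6) → 62.2656
  f7: (p10, p5, p8) → 28.1370
  f8: (p4, p5, p0) → 47.0045
  f9: (p1, p8, p6) → 122.2819
  f10: (p1, p7, p6) → 55.3787
  f11: (p1, p7, p8) → 70.2030
  f12: (p9, p7, p0) → 64.9198
  f13: (p9, p7, p2) → 22.9642
  f14: (p9, p4, p0) → 28.3533
  f15: (p9, p5, p2) → 49.9458
  f16: (p9, p4, p5) → 49.2653
Σ area = 1134.413

Check V−E+F: 10 − 24 + 16 = 2.

facets=16 area=1134.413


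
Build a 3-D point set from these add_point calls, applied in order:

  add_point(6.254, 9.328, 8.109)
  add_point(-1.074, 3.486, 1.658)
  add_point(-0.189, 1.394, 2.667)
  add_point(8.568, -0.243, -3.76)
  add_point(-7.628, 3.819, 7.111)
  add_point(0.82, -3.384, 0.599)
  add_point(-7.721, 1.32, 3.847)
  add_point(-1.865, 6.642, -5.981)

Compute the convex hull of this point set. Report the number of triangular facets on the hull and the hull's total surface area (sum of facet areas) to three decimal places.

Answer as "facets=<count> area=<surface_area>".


facets=8 area=508.294

Hull vertices (6/8): indices [0, 3, 4, 5, 6, 7].

Triangle areas on the boundary:
  f1: (p7, p0, p3) → 92.5740
  f2: (p5, p0, p3) → 69.9543
  f3: (p5, p7, p6) → 58.2631
  f4: (p5, p7, p3) → 54.4884
  f5: (p4, p5, p6) → 18.1722
  f6: (p4, p5, p0) → 89.5294
  f7: (p4, p7, p6) → 24.2861
  f8: (p4, p7, p0) → 101.0269
Σ area = 508.294

Euler: V−E+F = 6−12+8 = 2.


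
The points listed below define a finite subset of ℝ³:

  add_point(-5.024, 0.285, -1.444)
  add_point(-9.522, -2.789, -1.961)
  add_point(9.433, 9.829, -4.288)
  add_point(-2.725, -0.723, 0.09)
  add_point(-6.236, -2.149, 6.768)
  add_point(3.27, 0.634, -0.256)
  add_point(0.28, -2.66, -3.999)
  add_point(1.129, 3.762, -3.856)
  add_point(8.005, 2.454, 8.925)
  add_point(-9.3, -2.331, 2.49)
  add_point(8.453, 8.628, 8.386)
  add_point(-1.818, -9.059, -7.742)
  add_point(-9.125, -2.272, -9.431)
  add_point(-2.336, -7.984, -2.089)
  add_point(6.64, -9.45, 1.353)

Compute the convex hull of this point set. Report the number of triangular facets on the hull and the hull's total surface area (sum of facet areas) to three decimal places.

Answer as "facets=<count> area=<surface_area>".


facets=16 area=1026.159

Extreme-point indices: [1, 2, 4, 8, 9, 10, 11, 12, 13, 14] — 10 of 15 on the boundary.

Facet areas (half cross-product norm):
  f1: (p8, p14, p2) → 107.5931
  f2: (p11, p14, p2) → 124.7683
  f3: (p10, p8, p2) → 38.9839
  f4: (p12, p11, p1) → 37.3412
  f5: (p12, p11, p2) → 110.7458
  f6: (p13, p11, p1) → 25.1223
  f7: (p13, p11, p14) → 27.3017
  f8: (p9, p10, p2) → 136.6382
  f9: (p9, p12, p1) → 3.3348
  f10: (p9, p12, p2) → 132.5143
  f11: (p9, p13, p1) → 19.8530
  f12: (p4, p10, p8) → 43.8649
  f13: (p4, p9, p10) → 39.9055
  f14: (p4, p8, p14) → 97.1258
  f15: (p4, p13, p14) → 54.5558
  f16: (p4, p9, p13) → 26.5100
Σ area = 1026.159

Euler: V−E+F = 10−24+16 = 2.


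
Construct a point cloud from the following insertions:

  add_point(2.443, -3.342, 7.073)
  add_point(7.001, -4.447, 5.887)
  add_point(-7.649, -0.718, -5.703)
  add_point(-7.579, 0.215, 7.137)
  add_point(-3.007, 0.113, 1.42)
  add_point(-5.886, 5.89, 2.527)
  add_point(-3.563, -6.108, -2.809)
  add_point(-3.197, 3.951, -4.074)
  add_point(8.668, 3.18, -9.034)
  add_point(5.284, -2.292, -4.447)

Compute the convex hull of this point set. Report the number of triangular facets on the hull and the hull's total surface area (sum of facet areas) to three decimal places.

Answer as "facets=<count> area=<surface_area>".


Points on the hull: [0, 1, 2, 3, 5, 6, 7, 8, 9] (9 of 10).

Per-facet area ½‖(b−a)×(c−a)‖:
  f1: (p6, p8, p2) → 60.2811
  f2: (p3, p6, p2) → 44.4959
  f3: (p5, p3, p2) → 40.1341
  f4: (p5, p1, p8) → 131.3828
  f5: (p9, p6, p8) → 25.3016
  f6: (p9, p1, p8) → 32.7555
  f7: (p9, p1, p6) → 52.0242
  f8: (p0, p3, p6) → 58.1315
  f9: (p0, p1, p6) → 28.0620
  f10: (p0, p5, p3) → 39.8796
  f11: (p0, p5, p1) → 23.8340
  f12: (p7, p8, p2) → 37.6015
  f13: (p7, p5, p2) → 24.2608
  f14: (p7, p5, p8) → 34.2109
Σ area = 632.355

Check V−E+F: 9 − 21 + 14 = 2.

facets=14 area=632.355


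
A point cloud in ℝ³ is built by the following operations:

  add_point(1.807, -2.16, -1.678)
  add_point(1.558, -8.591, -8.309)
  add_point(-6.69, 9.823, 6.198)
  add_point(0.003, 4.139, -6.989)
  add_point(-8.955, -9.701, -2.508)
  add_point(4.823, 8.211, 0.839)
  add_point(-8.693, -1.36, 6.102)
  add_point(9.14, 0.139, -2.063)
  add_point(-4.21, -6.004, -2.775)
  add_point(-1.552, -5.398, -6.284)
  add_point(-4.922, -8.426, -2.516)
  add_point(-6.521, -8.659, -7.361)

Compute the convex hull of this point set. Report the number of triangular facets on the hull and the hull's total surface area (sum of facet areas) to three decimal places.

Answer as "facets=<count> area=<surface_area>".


Hull vertices (9/12): indices [1, 2, 3, 4, 5, 6, 7, 10, 11].

Per-facet area ½‖(b−a)×(c−a)‖:
  f1: (p3, p1, p7) → 65.4446
  f2: (p6, p2, p4) → 48.9993
  f3: (p11, p1, p4) → 18.9087
  f4: (p11, p3, p1) → 52.0367
  f5: (p11, p2, p4) → 58.8519
  f6: (p11, p3, p2) → 112.5547
  f7: (p5, p3, p7) → 45.0351
  f8: (p5, p3, p2) → 64.2588
  f9: (p5, p6, p7) → 83.4183
  f10: (p5, p6, p2) → 72.6836
  f11: (p10, p6, p4) → 24.6836
  f12: (p10, p6, p7) → 96.7260
  f13: (p10, p1, p4) → 13.0162
  f14: (p10, p1, p7) → 56.8343
Σ area = 813.452

Check V−E+F: 9 − 21 + 14 = 2.

facets=14 area=813.452


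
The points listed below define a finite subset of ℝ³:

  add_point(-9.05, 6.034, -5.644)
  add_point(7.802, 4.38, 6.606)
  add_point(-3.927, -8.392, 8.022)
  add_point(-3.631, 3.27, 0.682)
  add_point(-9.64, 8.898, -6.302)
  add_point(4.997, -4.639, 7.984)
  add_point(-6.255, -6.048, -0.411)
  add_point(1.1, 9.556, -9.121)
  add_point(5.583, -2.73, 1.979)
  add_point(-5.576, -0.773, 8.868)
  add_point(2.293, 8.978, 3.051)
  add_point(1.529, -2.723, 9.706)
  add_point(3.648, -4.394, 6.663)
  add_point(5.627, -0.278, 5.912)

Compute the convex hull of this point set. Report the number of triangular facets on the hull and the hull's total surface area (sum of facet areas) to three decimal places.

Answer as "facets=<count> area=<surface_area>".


facets=18 area=869.552

Points on the hull: [0, 1, 2, 4, 5, 6, 7, 8, 9, 10, 11] (11 of 14).

Area of each hull facet:
  f1: (p8, p7, p1) → 74.0697
  f2: (p6, p9, p4) → 87.1114
  f3: (p6, p9, p2) → 34.7542
  f4: (p6, p8, p2) → 53.0853
  f5: (p6, p8, p7) → 105.6507
  f6: (p5, p8, p1) → 26.9831
  f7: (p5, p8, p2) → 29.9755
  f8: (p10, p9, p4) → 102.7724
  f9: (p10, p9, p1) → 54.1920
  f10: (p10, p7, p4) → 67.2120
  f11: (p10, p7, p1) → 41.4049
  f12: (p0, p7, p4) → 16.6190
  f13: (p0, p6, p4) → 3.6004
  f14: (p0, p6, p7) → 74.2528
  f15: (p11, p9, p2) → 26.0374
  f16: (p11, p5, p2) → 17.1877
  f17: (p11, p9, p1) → 34.1889
  f18: (p11, p5, p1) → 20.4547
Σ area = 869.552

Check V−E+F: 11 − 27 + 18 = 2.


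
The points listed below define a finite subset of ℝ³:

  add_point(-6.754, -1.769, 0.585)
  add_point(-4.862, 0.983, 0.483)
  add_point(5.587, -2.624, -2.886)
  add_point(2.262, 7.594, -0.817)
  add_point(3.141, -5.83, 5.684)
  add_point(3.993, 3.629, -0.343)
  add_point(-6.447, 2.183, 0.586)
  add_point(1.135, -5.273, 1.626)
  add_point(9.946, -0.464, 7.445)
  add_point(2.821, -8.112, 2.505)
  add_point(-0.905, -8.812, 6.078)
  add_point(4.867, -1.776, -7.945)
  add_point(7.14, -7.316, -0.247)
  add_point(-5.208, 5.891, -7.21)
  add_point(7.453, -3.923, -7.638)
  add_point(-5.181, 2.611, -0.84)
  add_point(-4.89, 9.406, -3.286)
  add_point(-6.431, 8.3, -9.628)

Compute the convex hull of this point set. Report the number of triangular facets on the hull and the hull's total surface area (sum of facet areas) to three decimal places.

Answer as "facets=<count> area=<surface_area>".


Hull vertices (11/18): indices [0, 3, 6, 8, 9, 10, 11, 12, 14, 16, 17].

Area of each hull facet:
  f1: (p6, p16, p8) → 74.2559
  f2: (p6, p17, p0) → 20.2670
  f3: (p6, p17, p16) → 26.6859
  f4: (p10, p14, p0) → 84.2973
  f5: (p10, p6, p0) → 16.6833
  f6: (p10, p6, p8) → 91.9589
  f7: (p11, p17, p0) → 92.8994
  f8: (p11, p14, p0) → 20.0860
  f9: (p11, p14, p17) → 1.0357
  f10: (p12, p14, p8) → 40.2478
  f11: (p12, p10, p8) → 54.6410
  f12: (p3, p14, p17) → 88.9283
  f13: (p3, p17, p16) → 22.6025
  f14: (p3, p14, p8) → 91.9174
  f15: (p3, p16, p8) → 29.7659
  f16: (p9, p10, p14) → 12.9040
  f17: (p9, p12, p14) → 17.2060
  f18: (p9, p12, p10) → 2.6294
Σ area = 789.012

Check V−E+F: 11 − 27 + 18 = 2.

facets=18 area=789.012


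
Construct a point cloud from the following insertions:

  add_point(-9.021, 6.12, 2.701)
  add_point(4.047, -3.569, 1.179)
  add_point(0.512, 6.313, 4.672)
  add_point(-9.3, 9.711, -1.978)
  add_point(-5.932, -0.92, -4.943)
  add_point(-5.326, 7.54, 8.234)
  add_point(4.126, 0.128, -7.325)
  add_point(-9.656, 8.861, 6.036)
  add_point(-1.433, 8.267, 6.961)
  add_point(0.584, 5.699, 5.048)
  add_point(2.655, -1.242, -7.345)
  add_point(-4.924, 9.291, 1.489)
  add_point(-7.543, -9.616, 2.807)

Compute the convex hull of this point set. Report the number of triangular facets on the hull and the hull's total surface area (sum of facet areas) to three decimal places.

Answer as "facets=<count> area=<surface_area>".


Extreme-point indices: [1, 2, 3, 4, 5, 6, 7, 8, 9, 10, 11, 12] — 12 of 13 on the boundary.

Area of each hull facet:
  f1: (p3, p12, p7) → 75.9370
  f2: (p4, p3, p12) → 59.8136
  f3: (p5, p12, p7) → 45.6152
  f4: (p5, p1, p12) → 103.0758
  f5: (p11, p3, p6) → 43.2089
  f6: (p11, p3, p7) → 18.2558
  f7: (p10, p4, p12) → 50.3221
  f8: (p10, p1, p6) → 8.9777
  f9: (p10, p1, p12) → 58.6215
  f10: (p10, p3, p6) → 17.1221
  f11: (p10, p4, p3) → 47.5466
  f12: (p2, p11, p6) → 48.6802
  f13: (p2, p1, p6) → 51.1819
  f14: (p2, p1, p9) → 3.1213
  f15: (p8, p2, p11) → 11.6243
  f16: (p8, p5, p7) → 8.1651
  f17: (p8, p11, p7) → 21.1546
  f18: (p8, p2, p9) → 1.2741
  f19: (p8, p1, p9) → 6.2887
  f20: (p8, p5, p1) → 27.9231
Σ area = 707.910

Euler characteristic 12−30+20 = 2 ✓

facets=20 area=707.910


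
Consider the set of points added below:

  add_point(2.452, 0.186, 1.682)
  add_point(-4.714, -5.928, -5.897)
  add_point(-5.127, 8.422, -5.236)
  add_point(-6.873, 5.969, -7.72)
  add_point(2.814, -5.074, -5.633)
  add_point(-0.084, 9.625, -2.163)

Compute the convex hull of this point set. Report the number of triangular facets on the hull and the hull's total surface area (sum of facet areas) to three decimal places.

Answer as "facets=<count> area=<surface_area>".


facets=8 area=327.852

Hull vertices (6/6): indices [0, 1, 2, 3, 4, 5].

Area of each hull facet:
  f1: (p5, p4, p3) → 68.0418
  f2: (p0, p5, p4) → 46.0040
  f3: (p1, p4, p3) → 46.2327
  f4: (p1, p0, p4) → 34.1287
  f5: (p2, p5, p3) → 6.6607
  f6: (p2, p0, p5) → 30.9482
  f7: (p2, p1, p3) → 21.4589
  f8: (p2, p1, p0) → 74.3770
Σ area = 327.852

Check V−E+F: 6 − 12 + 8 = 2.


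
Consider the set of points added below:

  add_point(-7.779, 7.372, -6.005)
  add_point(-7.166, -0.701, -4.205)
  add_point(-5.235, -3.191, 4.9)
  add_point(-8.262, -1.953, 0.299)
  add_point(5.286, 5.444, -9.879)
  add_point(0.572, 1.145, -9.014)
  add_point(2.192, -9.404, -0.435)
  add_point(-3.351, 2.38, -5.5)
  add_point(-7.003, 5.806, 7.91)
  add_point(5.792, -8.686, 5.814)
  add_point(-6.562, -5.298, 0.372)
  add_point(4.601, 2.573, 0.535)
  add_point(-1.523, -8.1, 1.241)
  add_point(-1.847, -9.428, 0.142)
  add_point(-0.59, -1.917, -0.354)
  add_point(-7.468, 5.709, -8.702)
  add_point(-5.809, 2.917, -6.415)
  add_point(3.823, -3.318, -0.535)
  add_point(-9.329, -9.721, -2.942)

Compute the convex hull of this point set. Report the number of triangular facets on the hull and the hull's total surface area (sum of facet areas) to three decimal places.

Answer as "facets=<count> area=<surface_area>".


facets=18 area=929.031

Extreme-point indices: [0, 2, 4, 5, 6, 8, 9, 11, 13, 15, 18] — 11 of 19 on the boundary.

Per-facet area ½‖(b−a)×(c−a)‖:
  f1: (p8, p0, p18) → 117.4021
  f2: (p4, p8, p0) → 94.3330
  f3: (p2, p9, p18) → 67.4208
  f4: (p2, p8, p18) → 37.4734
  f5: (p2, p8, p9) → 49.5834
  f6: (p6, p4, p9) → 62.0129
  f7: (p15, p0, p18) → 25.9495
  f8: (p15, p4, p0) → 20.0378
  f9: (p11, p8, p9) → 88.0400
  f10: (p11, p4, p9) → 51.9711
  f11: (p11, p4, p8) → 66.4790
  f12: (p13, p9, p18) → 9.5890
  f13: (p13, p6, p18) → 8.4026
  f14: (p13, p6, p9) → 13.7336
  f15: (p5, p15, p18) → 71.8128
  f16: (p5, p15, p4) → 28.2969
  f17: (p5, p6, p18) → 78.6277
  f18: (p5, p6, p4) → 37.8657
Σ area = 929.031

Euler: V−E+F = 11−27+18 = 2.


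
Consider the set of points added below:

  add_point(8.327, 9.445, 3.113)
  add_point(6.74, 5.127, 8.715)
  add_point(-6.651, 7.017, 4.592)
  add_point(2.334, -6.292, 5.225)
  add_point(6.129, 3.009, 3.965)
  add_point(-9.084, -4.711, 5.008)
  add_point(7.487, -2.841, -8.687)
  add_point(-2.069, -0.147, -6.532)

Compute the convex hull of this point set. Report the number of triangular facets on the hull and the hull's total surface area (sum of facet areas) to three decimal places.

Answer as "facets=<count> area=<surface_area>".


Points on the hull: [0, 1, 2, 3, 5, 6, 7] (7 of 8).

Per-facet area ½‖(b−a)×(c−a)‖:
  f1: (p3, p6, p5) → 84.1151
  f2: (p7, p6, p0) → 82.8782
  f3: (p7, p2, p0) → 101.2269
  f4: (p7, p6, p5) → 60.4933
  f5: (p7, p2, p5) → 76.6562
  f6: (p1, p3, p5) → 71.4861
  f7: (p1, p2, p5) → 84.6112
  f8: (p1, p3, p6) → 96.6929
  f9: (p1, p2, p0) → 50.9983
  f10: (p1, p6, p0) → 61.5383
Σ area = 770.697

Euler characteristic 7−15+10 = 2 ✓

facets=10 area=770.697


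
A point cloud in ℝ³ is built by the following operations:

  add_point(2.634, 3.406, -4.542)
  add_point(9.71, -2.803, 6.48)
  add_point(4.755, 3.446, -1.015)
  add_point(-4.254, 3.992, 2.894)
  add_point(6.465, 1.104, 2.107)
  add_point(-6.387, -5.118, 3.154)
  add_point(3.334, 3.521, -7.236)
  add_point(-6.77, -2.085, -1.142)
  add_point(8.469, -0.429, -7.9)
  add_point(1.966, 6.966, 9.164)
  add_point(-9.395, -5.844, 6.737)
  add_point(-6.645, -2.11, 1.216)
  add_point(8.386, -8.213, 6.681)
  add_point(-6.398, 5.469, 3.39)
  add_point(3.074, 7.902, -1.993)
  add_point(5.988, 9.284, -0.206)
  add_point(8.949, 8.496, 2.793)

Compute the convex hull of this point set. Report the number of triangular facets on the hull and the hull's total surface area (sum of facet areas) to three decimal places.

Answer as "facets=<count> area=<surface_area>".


facets=20 area=929.331

Points on the hull: [1, 5, 6, 7, 8, 9, 10, 12, 13, 14, 15, 16] (12 of 17).

Per-facet area ½‖(b−a)×(c−a)‖:
  f1: (p12, p8, p1) → 40.1478
  f2: (p12, p9, p10) → 129.2375
  f3: (p12, p9, p1) → 28.6442
  f4: (p16, p9, p1) → 54.1944
  f5: (p16, p9, p15) → 20.5269
  f6: (p16, p8, p1) → 77.1713
  f7: (p16, p8, p15) → 26.7881
  f8: (p6, p8, p15) → 30.0533
  f9: (p6, p7, p8) → 39.0391
  f10: (p13, p9, p15) → 53.0361
  f11: (p13, p6, p7) → 56.8440
  f12: (p13, p9, p10) → 61.4877
  f13: (p13, p7, p10) → 40.0625
  f14: (p5, p12, p8) → 122.5974
  f15: (p5, p7, p8) → 41.8506
  f16: (p5, p12, p10) → 33.5842
  f17: (p5, p7, p10) → 9.3909
  f18: (p14, p6, p15) → 10.2525
  f19: (p14, p13, p15) → 17.5963
  f20: (p14, p13, p6) → 36.8261
Σ area = 929.331

Euler characteristic 12−30+20 = 2 ✓


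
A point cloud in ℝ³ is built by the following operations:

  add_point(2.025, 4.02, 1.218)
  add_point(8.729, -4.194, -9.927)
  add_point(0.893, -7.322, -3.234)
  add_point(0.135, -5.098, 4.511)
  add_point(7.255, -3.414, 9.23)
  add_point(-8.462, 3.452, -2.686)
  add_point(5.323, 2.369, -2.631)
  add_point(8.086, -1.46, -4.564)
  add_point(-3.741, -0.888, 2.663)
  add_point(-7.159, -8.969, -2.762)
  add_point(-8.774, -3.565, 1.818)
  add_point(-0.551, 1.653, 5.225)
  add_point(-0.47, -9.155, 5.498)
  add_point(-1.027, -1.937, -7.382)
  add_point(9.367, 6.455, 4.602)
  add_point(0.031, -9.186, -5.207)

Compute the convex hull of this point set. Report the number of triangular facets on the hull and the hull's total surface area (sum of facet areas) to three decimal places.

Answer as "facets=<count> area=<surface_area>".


11 of the 16 inputs are extreme points: [1, 4, 5, 6, 9, 10, 11, 12, 13, 14, 15].

Facet areas (half cross-product norm):
  f1: (p11, p4, p10) → 45.5133
  f2: (p11, p4, p14) → 49.8606
  f3: (p11, p5, p10) → 41.3622
  f4: (p11, p5, p14) → 53.4561
  f5: (p12, p4, p10) → 50.0611
  f6: (p1, p4, p14) → 98.1270
  f7: (p1, p12, p15) → 52.7119
  f8: (p1, p12, p4) → 93.8517
  f9: (p9, p12, p10) → 36.3596
  f10: (p9, p12, p15) → 37.8887
  f11: (p9, p5, p10) → 29.1262
  f12: (p6, p5, p14) → 58.4106
  f13: (p6, p1, p14) → 34.9280
  f14: (p6, p1, p5) → 66.6193
  f15: (p13, p1, p5) → 22.4395
  f16: (p13, p9, p5) → 51.6392
  f17: (p13, p1, p15) → 38.0355
  f18: (p13, p9, p15) → 28.9650
Σ area = 889.356

Euler: V−E+F = 11−27+18 = 2.

facets=18 area=889.356


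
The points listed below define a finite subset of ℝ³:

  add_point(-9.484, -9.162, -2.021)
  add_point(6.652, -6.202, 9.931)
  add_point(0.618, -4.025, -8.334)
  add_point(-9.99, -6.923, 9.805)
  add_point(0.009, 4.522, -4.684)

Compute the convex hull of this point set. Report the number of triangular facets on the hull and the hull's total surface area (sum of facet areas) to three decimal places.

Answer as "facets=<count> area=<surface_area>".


Hull vertices (5/5): indices [0, 1, 2, 3, 4].

Facet areas (half cross-product norm):
  f1: (p4, p1, p3) → 152.0492
  f2: (p2, p4, p1) → 87.3759
  f3: (p0, p1, p3) → 100.3024
  f4: (p0, p2, p1) → 121.2173
  f5: (p0, p4, p3) → 101.5503
  f6: (p0, p2, p4) → 59.9627
Σ area = 622.458

Euler: V−E+F = 5−9+6 = 2.

facets=6 area=622.458


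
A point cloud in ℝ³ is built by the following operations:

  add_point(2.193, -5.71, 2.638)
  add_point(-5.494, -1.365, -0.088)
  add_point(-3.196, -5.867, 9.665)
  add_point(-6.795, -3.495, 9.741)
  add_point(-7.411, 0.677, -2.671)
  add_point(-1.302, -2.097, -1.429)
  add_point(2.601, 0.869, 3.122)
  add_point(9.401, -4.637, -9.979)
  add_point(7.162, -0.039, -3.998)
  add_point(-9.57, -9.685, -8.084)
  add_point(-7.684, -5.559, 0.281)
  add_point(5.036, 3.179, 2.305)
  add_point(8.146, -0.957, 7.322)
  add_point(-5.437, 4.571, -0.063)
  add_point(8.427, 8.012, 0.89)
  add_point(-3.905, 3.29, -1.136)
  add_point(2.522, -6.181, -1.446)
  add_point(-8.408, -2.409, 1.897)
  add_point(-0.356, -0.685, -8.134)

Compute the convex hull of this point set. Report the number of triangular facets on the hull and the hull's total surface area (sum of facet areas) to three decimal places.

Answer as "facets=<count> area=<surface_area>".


Hull vertices (12/19): indices [0, 2, 3, 4, 7, 9, 12, 13, 14, 16, 17, 18].

Per-facet area ½‖(b−a)×(c−a)‖:
  f1: (p18, p7, p9) → 63.2204
  f2: (p18, p14, p7) → 79.9211
  f3: (p2, p3, p9) → 40.9989
  f4: (p13, p3, p14) → 89.4795
  f5: (p13, p18, p14) → 74.6822
  f6: (p16, p7, p9) → 77.1297
  f7: (p12, p14, p7) → 89.6465
  f8: (p12, p3, p14) → 82.0075
  f9: (p12, p2, p3) → 22.8000
  f10: (p17, p3, p9) → 34.7484
  f11: (p17, p13, p3) → 30.3291
  f12: (p0, p12, p2) → 39.6016
  f13: (p0, p2, p9) → 72.4284
  f14: (p0, p16, p9) → 26.6045
  f15: (p0, p16, p7) → 13.7845
  f16: (p0, p12, p7) → 64.9117
  f17: (p4, p17, p9) → 32.9666
  f18: (p4, p17, p13) → 14.2069
  f19: (p4, p18, p9) → 51.7329
  f20: (p4, p13, p18) → 22.7781
Σ area = 1023.978

Euler characteristic 12−30+20 = 2 ✓

facets=20 area=1023.978


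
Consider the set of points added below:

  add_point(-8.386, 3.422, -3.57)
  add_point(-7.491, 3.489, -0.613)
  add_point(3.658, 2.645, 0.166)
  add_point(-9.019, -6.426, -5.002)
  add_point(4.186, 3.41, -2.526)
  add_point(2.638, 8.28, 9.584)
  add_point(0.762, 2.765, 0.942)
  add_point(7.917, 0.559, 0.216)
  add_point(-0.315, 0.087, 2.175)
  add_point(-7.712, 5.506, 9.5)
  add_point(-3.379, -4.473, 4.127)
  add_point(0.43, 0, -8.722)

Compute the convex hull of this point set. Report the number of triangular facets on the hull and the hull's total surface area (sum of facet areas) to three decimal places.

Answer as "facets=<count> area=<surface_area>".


facets=12 area=707.063

Extreme-point indices: [0, 3, 4, 5, 7, 9, 10, 11] — 8 of 12 on the boundary.

Facet areas (half cross-product norm):
  f1: (p11, p7, p3) → 67.0620
  f2: (p0, p11, p3) → 50.6751
  f3: (p10, p7, p3) → 68.1544
  f4: (p10, p5, p7) → 80.9037
  f5: (p4, p5, p7) → 35.0881
  f6: (p4, p11, p7) → 18.9943
  f7: (p4, p0, p5) → 82.8364
  f8: (p4, p0, p11) → 42.7996
  f9: (p9, p0, p3) → 63.0268
  f10: (p9, p10, p3) → 62.3885
  f11: (p9, p0, p5) → 70.6644
  f12: (p9, p10, p5) → 64.4703
Σ area = 707.063

Euler characteristic 8−18+12 = 2 ✓


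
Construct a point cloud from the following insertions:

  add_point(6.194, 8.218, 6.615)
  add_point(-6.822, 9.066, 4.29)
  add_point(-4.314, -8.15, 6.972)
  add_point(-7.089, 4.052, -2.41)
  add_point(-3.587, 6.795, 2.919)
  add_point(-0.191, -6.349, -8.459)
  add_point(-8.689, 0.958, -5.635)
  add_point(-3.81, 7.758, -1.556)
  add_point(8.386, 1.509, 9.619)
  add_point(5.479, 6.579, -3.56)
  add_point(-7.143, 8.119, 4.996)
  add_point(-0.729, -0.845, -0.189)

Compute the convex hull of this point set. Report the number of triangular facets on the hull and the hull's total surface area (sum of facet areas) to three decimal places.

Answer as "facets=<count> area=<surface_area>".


Points on the hull: [0, 1, 2, 5, 6, 7, 8, 9, 10] (9 of 12).

Triangle areas on the boundary:
  f1: (p5, p2, p6) → 86.9311
  f2: (p5, p2, p8) → 129.1790
  f3: (p10, p2, p6) → 97.2121
  f4: (p10, p2, p8) → 121.3480
  f5: (p9, p5, p8) → 107.4326
  f6: (p9, p5, p6) → 80.9519
  f7: (p0, p10, p8) → 48.7419
  f8: (p0, p9, p8) → 38.1873
  f9: (p7, p9, p6) → 42.1294
  f10: (p1, p0, p9) → 66.5926
  f11: (p1, p7, p9) → 24.6066
  f12: (p1, p0, p10) → 8.0623
  f13: (p1, p10, p6) → 7.9009
  f14: (p1, p7, p6) → 29.8812
Σ area = 889.157

Euler characteristic 9−21+14 = 2 ✓

facets=14 area=889.157


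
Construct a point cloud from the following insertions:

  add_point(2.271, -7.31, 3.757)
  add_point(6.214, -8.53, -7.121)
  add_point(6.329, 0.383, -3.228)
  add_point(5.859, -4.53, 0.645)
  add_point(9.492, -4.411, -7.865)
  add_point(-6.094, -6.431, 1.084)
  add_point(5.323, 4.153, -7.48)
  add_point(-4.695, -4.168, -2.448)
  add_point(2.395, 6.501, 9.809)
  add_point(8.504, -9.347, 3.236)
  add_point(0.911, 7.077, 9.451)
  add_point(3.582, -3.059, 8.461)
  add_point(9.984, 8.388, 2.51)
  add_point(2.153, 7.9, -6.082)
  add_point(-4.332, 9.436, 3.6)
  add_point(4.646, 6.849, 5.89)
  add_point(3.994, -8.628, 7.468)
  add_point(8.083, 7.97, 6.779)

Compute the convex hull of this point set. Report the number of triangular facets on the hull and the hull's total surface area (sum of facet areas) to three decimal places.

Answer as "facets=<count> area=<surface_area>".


facets=24 area=1038.244

Hull vertices (14/18): indices [1, 4, 5, 6, 7, 8, 9, 10, 11, 12, 13, 14, 16, 17].

Facet areas (half cross-product norm):
  f1: (p4, p9, p12) → 97.0996
  f2: (p1, p4, p9) → 28.2237
  f3: (p6, p4, p12) → 55.3288
  f4: (p6, p13, p12) → 29.1772
  f5: (p6, p1, p4) → 22.9881
  f6: (p16, p1, p5) → 82.2415
  f7: (p16, p1, p9) → 28.7409
  f8: (p17, p9, p12) → 41.2491
  f9: (p17, p16, p9) → 53.0514
  f10: (p7, p1, p5) → 25.7225
  f11: (p7, p6, p13) → 35.4204
  f12: (p7, p6, p1) → 73.9067
  f13: (p14, p13, p12) → 66.3421
  f14: (p14, p17, p12) → 29.8914
  f15: (p14, p7, p5) → 32.5495
  f16: (p14, p7, p13) → 78.5745
  f17: (p11, p17, p8) → 32.1086
  f18: (p11, p17, p16) → 18.0546
  f19: (p10, p17, p8) → 4.2993
  f20: (p10, p14, p17) → 30.0029
  f21: (p10, p14, p5) → 65.9431
  f22: (p10, p11, p8) → 7.1738
  f23: (p10, p16, p5) → 94.2340
  f24: (p10, p11, p16) → 5.9207
Σ area = 1038.244

Euler: V−E+F = 14−36+24 = 2.


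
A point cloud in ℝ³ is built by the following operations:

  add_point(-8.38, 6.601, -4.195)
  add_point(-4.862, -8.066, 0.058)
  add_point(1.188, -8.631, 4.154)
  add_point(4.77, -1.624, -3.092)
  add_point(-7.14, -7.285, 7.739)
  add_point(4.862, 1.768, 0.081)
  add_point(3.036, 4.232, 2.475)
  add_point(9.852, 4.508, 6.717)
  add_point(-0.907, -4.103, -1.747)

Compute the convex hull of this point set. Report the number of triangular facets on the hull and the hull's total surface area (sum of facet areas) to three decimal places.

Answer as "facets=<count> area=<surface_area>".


Hull vertices (8/9): indices [0, 1, 2, 3, 4, 5, 7, 8].

Facet areas (half cross-product norm):
  f1: (p4, p7, p0) → 173.5207
  f2: (p4, p2, p7) → 69.4858
  f3: (p3, p2, p7) → 67.3991
  f4: (p5, p7, p0) → 49.9816
  f5: (p5, p3, p0) → 34.2073
  f6: (p5, p3, p7) → 13.2346
  f7: (p1, p3, p2) → 38.7354
  f8: (p1, p4, p0) → 62.7276
  f9: (p1, p4, p2) → 28.2063
  f10: (p8, p3, p0) → 41.6237
  f11: (p8, p1, p0) → 38.0992
  f12: (p8, p1, p3) → 6.8216
Σ area = 624.043

Check V−E+F: 8 − 18 + 12 = 2.

facets=12 area=624.043


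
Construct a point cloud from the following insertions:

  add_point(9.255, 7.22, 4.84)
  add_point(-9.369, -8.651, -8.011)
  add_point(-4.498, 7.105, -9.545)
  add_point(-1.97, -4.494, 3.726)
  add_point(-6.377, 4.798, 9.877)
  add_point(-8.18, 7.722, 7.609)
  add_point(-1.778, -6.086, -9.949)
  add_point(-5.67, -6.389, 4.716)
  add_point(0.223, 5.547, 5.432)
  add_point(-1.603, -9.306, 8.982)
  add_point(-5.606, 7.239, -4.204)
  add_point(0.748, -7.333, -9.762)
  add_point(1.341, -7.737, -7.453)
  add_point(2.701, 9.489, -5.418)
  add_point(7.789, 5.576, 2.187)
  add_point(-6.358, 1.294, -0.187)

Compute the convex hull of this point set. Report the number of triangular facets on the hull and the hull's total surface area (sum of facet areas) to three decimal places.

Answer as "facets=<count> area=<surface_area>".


12 of the 16 inputs are extreme points: [0, 1, 2, 4, 5, 6, 7, 9, 11, 12, 13, 14].

Per-facet area ½‖(b−a)×(c−a)‖:
  f1: (p9, p4, p0) → 121.7596
  f2: (p7, p9, p1) → 31.1530
  f3: (p7, p9, p4) → 40.0126
  f4: (p5, p4, p0) → 33.8236
  f5: (p5, p2, p1) → 144.3573
  f6: (p5, p7, p1) → 93.6927
  f7: (p5, p7, p4) → 22.8252
  f8: (p12, p9, p0) → 157.2595
  f9: (p12, p11, p0) → 21.3697
  f10: (p12, p9, p1) → 89.4644
  f11: (p12, p11, p1) → 12.4945
  f12: (p6, p2, p1) → 55.1927
  f13: (p6, p11, p1) → 8.6296
  f14: (p6, p11, p2) → 15.0573
  f15: (p14, p11, p0) → 8.1948
  f16: (p13, p5, p0) → 100.3167
  f17: (p13, p5, p2) → 72.2488
  f18: (p13, p14, p0) → 13.4910
  f19: (p13, p11, p2) → 66.3089
  f20: (p13, p14, p11) → 86.2400
Σ area = 1193.892

Euler characteristic 12−30+20 = 2 ✓

facets=20 area=1193.892


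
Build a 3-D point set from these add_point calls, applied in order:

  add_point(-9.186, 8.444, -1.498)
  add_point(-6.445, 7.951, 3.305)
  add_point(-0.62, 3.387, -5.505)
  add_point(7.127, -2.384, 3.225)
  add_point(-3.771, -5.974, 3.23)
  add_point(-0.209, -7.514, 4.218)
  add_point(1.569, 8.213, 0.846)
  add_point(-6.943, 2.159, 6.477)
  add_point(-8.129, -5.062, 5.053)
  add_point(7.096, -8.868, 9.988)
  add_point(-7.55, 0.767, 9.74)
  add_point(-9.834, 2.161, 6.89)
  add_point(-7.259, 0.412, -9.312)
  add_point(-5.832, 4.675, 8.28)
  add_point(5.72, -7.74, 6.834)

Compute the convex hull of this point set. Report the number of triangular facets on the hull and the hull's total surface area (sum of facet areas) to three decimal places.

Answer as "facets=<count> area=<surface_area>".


Hull vertices (14/15): indices [0, 1, 2, 3, 4, 5, 6, 8, 9, 10, 11, 12, 13, 14].

Triangle areas on the boundary:
  f1: (p0, p12, p11) → 59.1347
  f2: (p8, p12, p11) → 58.5698
  f3: (p14, p9, p3) → 9.1249
  f4: (p14, p12, p3) → 60.5239
  f5: (p2, p12, p3) → 41.4545
  f6: (p2, p0, p12) → 41.9753
  f7: (p10, p13, p11) → 8.3481
  f8: (p10, p13, p9) → 39.0259
  f9: (p10, p8, p11) → 14.2928
  f10: (p10, p8, p9) → 61.5152
  f11: (p6, p9, p3) → 38.4193
  f12: (p6, p13, p9) → 102.5786
  f13: (p6, p2, p3) → 49.0259
  f14: (p6, p2, p0) → 41.5361
  f15: (p5, p14, p12) → 39.3382
  f16: (p5, p8, p9) → 27.2404
  f17: (p5, p14, p9) → 8.2719
  f18: (p1, p6, p0) → 22.7359
  f19: (p1, p6, p13) → 24.7759
  f20: (p1, p0, p11) → 20.4162
  f21: (p1, p13, p11) → 14.7389
  f22: (p4, p8, p12) → 34.8687
  f23: (p4, p5, p12) → 23.2961
  f24: (p4, p5, p8) → 5.9659
Σ area = 847.173

Check V−E+F: 14 − 36 + 24 = 2.

facets=24 area=847.173


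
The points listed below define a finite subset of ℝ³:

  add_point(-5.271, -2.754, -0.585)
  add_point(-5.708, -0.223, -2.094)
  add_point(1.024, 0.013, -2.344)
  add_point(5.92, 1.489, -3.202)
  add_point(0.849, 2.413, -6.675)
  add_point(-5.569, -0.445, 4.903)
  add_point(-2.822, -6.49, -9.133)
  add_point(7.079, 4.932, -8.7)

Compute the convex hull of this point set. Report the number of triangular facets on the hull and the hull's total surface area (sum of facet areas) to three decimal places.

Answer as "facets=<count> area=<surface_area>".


facets=10 area=316.886

Extreme-point indices: [0, 1, 3, 4, 5, 6, 7] — 7 of 8 on the boundary.

Per-facet area ½‖(b−a)×(c−a)‖:
  f1: (p5, p7, p1) → 48.4256
  f2: (p3, p6, p7) → 43.5487
  f3: (p3, p5, p7) → 33.8462
  f4: (p3, p5, p6) → 87.6165
  f5: (p4, p7, p1) → 8.2369
  f6: (p4, p6, p1) → 37.7168
  f7: (p4, p6, p7) → 28.4614
  f8: (p0, p6, p1) → 14.3166
  f9: (p0, p5, p1) → 8.8041
  f10: (p0, p5, p6) → 5.9132
Σ area = 316.886

Euler characteristic 7−15+10 = 2 ✓


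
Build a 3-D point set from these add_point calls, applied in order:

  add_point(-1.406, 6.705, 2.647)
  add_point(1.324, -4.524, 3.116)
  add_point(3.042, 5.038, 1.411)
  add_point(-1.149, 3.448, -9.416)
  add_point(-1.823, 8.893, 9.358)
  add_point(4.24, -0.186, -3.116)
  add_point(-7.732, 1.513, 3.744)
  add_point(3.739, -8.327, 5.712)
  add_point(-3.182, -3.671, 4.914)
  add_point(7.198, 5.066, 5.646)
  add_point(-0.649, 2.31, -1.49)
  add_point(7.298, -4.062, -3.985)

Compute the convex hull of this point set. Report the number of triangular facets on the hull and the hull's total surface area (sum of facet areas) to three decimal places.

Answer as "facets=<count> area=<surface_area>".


Points on the hull: [3, 4, 6, 7, 8, 9, 11] (7 of 12).

Per-facet area ½‖(b−a)×(c−a)‖:
  f1: (p3, p4, p6) → 80.9337
  f2: (p7, p3, p11) → 64.5248
  f3: (p8, p3, p6) → 51.8664
  f4: (p8, p7, p3) → 65.8340
  f5: (p8, p4, p6) → 38.3872
  f6: (p8, p7, p4) → 51.2975
  f7: (p9, p7, p4) → 71.7942
  f8: (p9, p3, p4) → 90.3797
  f9: (p9, p7, p11) → 68.8954
  f10: (p9, p3, p11) → 82.7604
Σ area = 666.673

Euler characteristic 7−15+10 = 2 ✓

facets=10 area=666.673


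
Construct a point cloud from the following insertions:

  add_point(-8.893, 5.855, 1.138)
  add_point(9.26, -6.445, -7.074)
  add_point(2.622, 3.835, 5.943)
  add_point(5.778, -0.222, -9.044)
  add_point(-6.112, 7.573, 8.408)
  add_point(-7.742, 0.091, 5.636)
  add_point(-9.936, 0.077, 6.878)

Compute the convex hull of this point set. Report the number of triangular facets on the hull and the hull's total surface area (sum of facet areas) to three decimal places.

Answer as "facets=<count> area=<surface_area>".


facets=8 area=539.234

Extreme-point indices: [0, 1, 2, 3, 4, 6] — 6 of 7 on the boundary.

Facet areas (half cross-product norm):
  f1: (p3, p1, p6) → 81.7907
  f2: (p0, p4, p6) → 29.3617
  f3: (p0, p3, p6) → 74.9975
  f4: (p0, p3, p4) → 71.9428
  f5: (p2, p1, p6) → 113.8921
  f6: (p2, p4, p6) → 41.9656
  f7: (p2, p3, p1) → 58.5108
  f8: (p2, p3, p4) → 66.7727
Σ area = 539.234

Euler characteristic 6−12+8 = 2 ✓
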